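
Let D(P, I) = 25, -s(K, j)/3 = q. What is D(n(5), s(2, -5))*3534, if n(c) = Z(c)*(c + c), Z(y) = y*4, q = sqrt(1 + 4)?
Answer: 88350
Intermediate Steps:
q = sqrt(5) ≈ 2.2361
Z(y) = 4*y
s(K, j) = -3*sqrt(5)
n(c) = 8*c**2 (n(c) = (4*c)*(c + c) = (4*c)*(2*c) = 8*c**2)
D(n(5), s(2, -5))*3534 = 25*3534 = 88350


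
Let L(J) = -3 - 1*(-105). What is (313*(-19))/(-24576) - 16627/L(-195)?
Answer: -68003093/417792 ≈ -162.77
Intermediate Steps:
L(J) = 102 (L(J) = -3 + 105 = 102)
(313*(-19))/(-24576) - 16627/L(-195) = (313*(-19))/(-24576) - 16627/102 = -5947*(-1/24576) - 16627*1/102 = 5947/24576 - 16627/102 = -68003093/417792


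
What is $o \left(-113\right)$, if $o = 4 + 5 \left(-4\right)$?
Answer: $1808$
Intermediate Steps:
$o = -16$ ($o = 4 - 20 = -16$)
$o \left(-113\right) = \left(-16\right) \left(-113\right) = 1808$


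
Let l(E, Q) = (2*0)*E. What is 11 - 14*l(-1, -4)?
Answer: 11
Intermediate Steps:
l(E, Q) = 0 (l(E, Q) = 0*E = 0)
11 - 14*l(-1, -4) = 11 - 14*0 = 11 + 0 = 11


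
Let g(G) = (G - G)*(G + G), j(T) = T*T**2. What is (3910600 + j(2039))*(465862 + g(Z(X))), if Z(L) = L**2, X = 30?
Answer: 3951020307017178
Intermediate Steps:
j(T) = T**3
g(G) = 0 (g(G) = 0*(2*G) = 0)
(3910600 + j(2039))*(465862 + g(Z(X))) = (3910600 + 2039**3)*(465862 + 0) = (3910600 + 8477185319)*465862 = 8481095919*465862 = 3951020307017178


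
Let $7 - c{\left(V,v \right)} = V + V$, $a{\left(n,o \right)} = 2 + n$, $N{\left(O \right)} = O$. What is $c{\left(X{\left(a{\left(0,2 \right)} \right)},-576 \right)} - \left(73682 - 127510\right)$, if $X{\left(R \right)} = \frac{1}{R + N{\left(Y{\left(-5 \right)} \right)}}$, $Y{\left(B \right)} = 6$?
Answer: $\frac{215339}{4} \approx 53835.0$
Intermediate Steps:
$X{\left(R \right)} = \frac{1}{6 + R}$ ($X{\left(R \right)} = \frac{1}{R + 6} = \frac{1}{6 + R}$)
$c{\left(V,v \right)} = 7 - 2 V$ ($c{\left(V,v \right)} = 7 - \left(V + V\right) = 7 - 2 V$)
$c{\left(X{\left(a{\left(0,2 \right)} \right)},-576 \right)} - \left(73682 - 127510\right) = \left(7 - \frac{2}{6 + \left(2 + 0\right)}\right) - \left(73682 - 127510\right) = \left(7 - \frac{2}{6 + 2}\right) - \left(73682 - 127510\right) = \left(7 - \frac{2}{8}\right) - -53828 = \left(7 - \frac{1}{4}\right) + 53828 = \frac{27}{4} + 53828 = \frac{215339}{4}$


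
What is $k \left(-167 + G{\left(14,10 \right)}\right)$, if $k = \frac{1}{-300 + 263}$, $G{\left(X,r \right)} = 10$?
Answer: $\frac{157}{37} \approx 4.2432$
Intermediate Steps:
$k = - \frac{1}{37}$ ($k = \frac{1}{-37} = - \frac{1}{37} \approx -0.027027$)
$k \left(-167 + G{\left(14,10 \right)}\right) = - \frac{-167 + 10}{37} = \left(- \frac{1}{37}\right) \left(-157\right) = \frac{157}{37}$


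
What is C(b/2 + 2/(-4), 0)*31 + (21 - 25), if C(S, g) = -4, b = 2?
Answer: -128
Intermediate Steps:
C(b/2 + 2/(-4), 0)*31 + (21 - 25) = -4*31 + (21 - 25) = -124 - 4 = -128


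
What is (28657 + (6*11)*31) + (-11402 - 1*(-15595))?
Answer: 34896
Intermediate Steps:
(28657 + (6*11)*31) + (-11402 - 1*(-15595)) = (28657 + 66*31) + (-11402 + 15595) = (28657 + 2046) + 4193 = 30703 + 4193 = 34896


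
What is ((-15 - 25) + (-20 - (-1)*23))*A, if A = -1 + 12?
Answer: -407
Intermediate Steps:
A = 11
((-15 - 25) + (-20 - (-1)*23))*A = ((-15 - 25) + (-20 - (-1)*23))*11 = (-40 + (-20 - 1*(-23)))*11 = (-40 + (-20 + 23))*11 = (-40 + 3)*11 = -37*11 = -407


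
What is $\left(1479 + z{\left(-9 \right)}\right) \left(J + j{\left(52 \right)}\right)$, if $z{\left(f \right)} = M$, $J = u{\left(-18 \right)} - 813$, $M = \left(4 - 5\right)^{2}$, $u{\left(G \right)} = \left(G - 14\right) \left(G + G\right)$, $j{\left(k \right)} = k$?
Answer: $578680$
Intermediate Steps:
$u{\left(G \right)} = 2 G \left(-14 + G\right)$ ($u{\left(G \right)} = \left(-14 + G\right) 2 G = 2 G \left(-14 + G\right)$)
$M = 1$ ($M = \left(-1\right)^{2} = 1$)
$J = 339$ ($J = 2 \left(-18\right) \left(-14 - 18\right) - 813 = 2 \left(-18\right) \left(-32\right) - 813 = 1152 - 813 = 339$)
$z{\left(f \right)} = 1$
$\left(1479 + z{\left(-9 \right)}\right) \left(J + j{\left(52 \right)}\right) = \left(1479 + 1\right) \left(339 + 52\right) = 1480 \cdot 391 = 578680$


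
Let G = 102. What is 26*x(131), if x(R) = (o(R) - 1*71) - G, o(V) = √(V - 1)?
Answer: -4498 + 26*√130 ≈ -4201.6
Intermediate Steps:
o(V) = √(-1 + V)
x(R) = -173 + √(-1 + R) (x(R) = (√(-1 + R) - 1*71) - 1*102 = (√(-1 + R) - 71) - 102 = (-71 + √(-1 + R)) - 102 = -173 + √(-1 + R))
26*x(131) = 26*(-173 + √(-1 + 131)) = 26*(-173 + √130) = -4498 + 26*√130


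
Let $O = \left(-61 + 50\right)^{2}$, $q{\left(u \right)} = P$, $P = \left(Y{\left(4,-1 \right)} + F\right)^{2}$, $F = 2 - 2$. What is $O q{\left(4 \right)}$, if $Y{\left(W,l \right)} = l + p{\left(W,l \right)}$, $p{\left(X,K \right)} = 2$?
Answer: $121$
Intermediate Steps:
$F = 0$ ($F = 2 - 2 = 0$)
$Y{\left(W,l \right)} = 2 + l$ ($Y{\left(W,l \right)} = l + 2 = 2 + l$)
$P = 1$ ($P = \left(\left(2 - 1\right) + 0\right)^{2} = \left(1 + 0\right)^{2} = 1^{2} = 1$)
$q{\left(u \right)} = 1$
$O = 121$ ($O = \left(-11\right)^{2} = 121$)
$O q{\left(4 \right)} = 121 \cdot 1 = 121$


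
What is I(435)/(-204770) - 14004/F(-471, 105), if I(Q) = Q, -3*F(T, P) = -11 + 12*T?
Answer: -1721052129/231922502 ≈ -7.4208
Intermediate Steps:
F(T, P) = 11/3 - 4*T (F(T, P) = -(-11 + 12*T)/3 = 11/3 - 4*T)
I(435)/(-204770) - 14004/F(-471, 105) = 435/(-204770) - 14004/(11/3 - 4*(-471)) = 435*(-1/204770) - 14004/(11/3 + 1884) = -87/40954 - 14004/5663/3 = -87/40954 - 14004*3/5663 = -87/40954 - 42012/5663 = -1721052129/231922502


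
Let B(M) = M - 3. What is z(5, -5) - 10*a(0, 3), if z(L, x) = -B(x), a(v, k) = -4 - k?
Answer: 78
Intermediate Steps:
B(M) = -3 + M
z(L, x) = 3 - x (z(L, x) = -(-3 + x) = 3 - x)
z(5, -5) - 10*a(0, 3) = (3 - 1*(-5)) - 10*(-4 - 1*3) = (3 + 5) - 10*(-4 - 3) = 8 - 10*(-7) = 8 + 70 = 78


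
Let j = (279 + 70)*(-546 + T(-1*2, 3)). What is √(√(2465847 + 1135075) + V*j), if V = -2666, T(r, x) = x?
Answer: √(505225662 + √3600922) ≈ 22477.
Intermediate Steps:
j = -189507 (j = (279 + 70)*(-546 + 3) = 349*(-543) = -189507)
√(√(2465847 + 1135075) + V*j) = √(√(2465847 + 1135075) - 2666*(-189507)) = √(√3600922 + 505225662) = √(505225662 + √3600922)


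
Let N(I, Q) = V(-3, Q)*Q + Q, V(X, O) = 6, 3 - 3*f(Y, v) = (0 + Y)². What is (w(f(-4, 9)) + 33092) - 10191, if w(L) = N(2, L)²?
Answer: 214390/9 ≈ 23821.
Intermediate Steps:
f(Y, v) = 1 - Y²/3 (f(Y, v) = 1 - (0 + Y)²/3 = 1 - Y²/3)
N(I, Q) = 7*Q (N(I, Q) = 6*Q + Q = 7*Q)
w(L) = 49*L² (w(L) = (7*L)² = 49*L²)
(w(f(-4, 9)) + 33092) - 10191 = (49*(1 - ⅓*(-4)²)² + 33092) - 10191 = (49*(1 - ⅓*16)² + 33092) - 10191 = (49*(1 - 16/3)² + 33092) - 10191 = (49*(-13/3)² + 33092) - 10191 = (49*(169/9) + 33092) - 10191 = (8281/9 + 33092) - 10191 = 306109/9 - 10191 = 214390/9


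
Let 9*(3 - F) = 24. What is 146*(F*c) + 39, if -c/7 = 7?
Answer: -7037/3 ≈ -2345.7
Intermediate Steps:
F = ⅓ (F = 3 - ⅑*24 = 3 - 8/3 = ⅓ ≈ 0.33333)
c = -49 (c = -7*7 = -49)
146*(F*c) + 39 = 146*((⅓)*(-49)) + 39 = 146*(-49/3) + 39 = -7154/3 + 39 = -7037/3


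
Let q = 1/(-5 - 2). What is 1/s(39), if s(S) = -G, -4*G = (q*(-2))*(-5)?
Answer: -14/5 ≈ -2.8000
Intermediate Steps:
q = -1/7 (q = 1/(-7) = -1/7 ≈ -0.14286)
G = 5/14 (G = -(-1/7*(-2))*(-5)/4 = -(-5)/14 = -1/4*(-10/7) = 5/14 ≈ 0.35714)
s(S) = -5/14 (s(S) = -1*5/14 = -5/14)
1/s(39) = 1/(-5/14) = -14/5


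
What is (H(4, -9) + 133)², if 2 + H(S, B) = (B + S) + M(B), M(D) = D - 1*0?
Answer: 13689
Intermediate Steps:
M(D) = D (M(D) = D + 0 = D)
H(S, B) = -2 + S + 2*B (H(S, B) = -2 + ((B + S) + B) = -2 + (S + 2*B) = -2 + S + 2*B)
(H(4, -9) + 133)² = ((-2 + 4 + 2*(-9)) + 133)² = ((-2 + 4 - 18) + 133)² = (-16 + 133)² = 117² = 13689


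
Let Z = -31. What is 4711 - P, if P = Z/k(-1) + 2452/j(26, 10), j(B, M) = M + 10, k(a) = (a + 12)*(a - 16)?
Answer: 4289999/935 ≈ 4588.2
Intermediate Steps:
k(a) = (-16 + a)*(12 + a) (k(a) = (12 + a)*(-16 + a) = (-16 + a)*(12 + a))
j(B, M) = 10 + M
P = 114786/935 (P = -31/(-192 + (-1)² - 4*(-1)) + 2452/(10 + 10) = -31/(-192 + 1 + 4) + 2452/20 = -31/(-187) + 2452*(1/20) = -31*(-1/187) + 613/5 = 31/187 + 613/5 = 114786/935 ≈ 122.77)
4711 - P = 4711 - 1*114786/935 = 4711 - 114786/935 = 4289999/935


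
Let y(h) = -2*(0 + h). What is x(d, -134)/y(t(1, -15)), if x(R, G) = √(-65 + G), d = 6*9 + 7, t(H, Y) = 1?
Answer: -I*√199/2 ≈ -7.0534*I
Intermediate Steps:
d = 61 (d = 54 + 7 = 61)
y(h) = -2*h
x(d, -134)/y(t(1, -15)) = √(-65 - 134)/((-2*1)) = √(-199)/(-2) = (I*√199)*(-½) = -I*√199/2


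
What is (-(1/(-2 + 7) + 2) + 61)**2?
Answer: 86436/25 ≈ 3457.4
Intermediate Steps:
(-(1/(-2 + 7) + 2) + 61)**2 = (-(1/5 + 2) + 61)**2 = (-1*11/5 + 61)**2 = (-11/5 + 61)**2 = (294/5)**2 = 86436/25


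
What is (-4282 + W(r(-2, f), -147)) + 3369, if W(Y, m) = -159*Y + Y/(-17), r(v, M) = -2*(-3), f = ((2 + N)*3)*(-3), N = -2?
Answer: -31745/17 ≈ -1867.4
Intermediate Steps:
f = 0 (f = ((2 - 2)*3)*(-3) = (0*3)*(-3) = 0*(-3) = 0)
r(v, M) = 6
W(Y, m) = -2704*Y/17 (W(Y, m) = -159*Y + Y*(-1/17) = -159*Y - Y/17 = -2704*Y/17)
(-4282 + W(r(-2, f), -147)) + 3369 = (-4282 - 2704/17*6) + 3369 = (-4282 - 16224/17) + 3369 = -89018/17 + 3369 = -31745/17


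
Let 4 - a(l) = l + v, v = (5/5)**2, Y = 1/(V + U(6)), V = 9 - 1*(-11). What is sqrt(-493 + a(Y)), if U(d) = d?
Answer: I*sqrt(331266)/26 ≈ 22.137*I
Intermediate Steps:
V = 20 (V = 9 + 11 = 20)
Y = 1/26 (Y = 1/(20 + 6) = 1/26 ≈ 0.038462)
v = 1 (v = (5*(1/5))**2 = 1**2 = 1)
a(l) = 3 - l (a(l) = 4 - (l + 1) = 4 - (1 + l) = 4 + (-1 - l) = 3 - l)
sqrt(-493 + a(Y)) = sqrt(-493 + (3 - 1*1/26)) = sqrt(-493 + (3 - 1/26)) = sqrt(-493 + 77/26) = sqrt(-12741/26) = I*sqrt(331266)/26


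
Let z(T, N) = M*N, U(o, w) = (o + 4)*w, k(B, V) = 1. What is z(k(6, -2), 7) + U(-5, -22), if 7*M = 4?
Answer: 26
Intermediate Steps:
M = 4/7 (M = (1/7)*4 = 4/7 ≈ 0.57143)
U(o, w) = w*(4 + o) (U(o, w) = (4 + o)*w = w*(4 + o))
z(T, N) = 4*N/7
z(k(6, -2), 7) + U(-5, -22) = (4/7)*7 - 22*(4 - 5) = 4 - 22*(-1) = 4 + 22 = 26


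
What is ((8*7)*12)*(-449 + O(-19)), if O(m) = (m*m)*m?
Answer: -4910976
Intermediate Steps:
O(m) = m**3 (O(m) = m**2*m = m**3)
((8*7)*12)*(-449 + O(-19)) = ((8*7)*12)*(-449 + (-19)**3) = (56*12)*(-449 - 6859) = 672*(-7308) = -4910976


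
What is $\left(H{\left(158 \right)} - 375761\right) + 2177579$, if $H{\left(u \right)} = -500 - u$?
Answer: $1801160$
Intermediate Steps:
$\left(H{\left(158 \right)} - 375761\right) + 2177579 = \left(\left(-500 - 158\right) - 375761\right) + 2177579 = \left(-658 - 375761\right) + 2177579 = -376419 + 2177579 = 1801160$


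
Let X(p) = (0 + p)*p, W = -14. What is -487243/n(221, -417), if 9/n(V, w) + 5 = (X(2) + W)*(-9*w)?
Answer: 18288666005/9 ≈ 2.0321e+9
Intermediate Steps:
X(p) = p² (X(p) = p*p = p²)
n(V, w) = 9/(-5 + 90*w) (n(V, w) = 9/(-5 + (2² - 14)*(-9*w)) = 9/(-5 + (4 - 14)*(-9*w)) = 9/(-5 - (-90)*w) = 9/(-5 + 90*w))
-487243/n(221, -417) = -487243/(9/(5*(-1 + 18*(-417)))) = -487243/(9/(5*(-1 - 7506))) = -487243/((9/5)/(-7507)) = -487243/((9/5)*(-1/7507)) = -487243/(-9/37535) = -487243*(-37535/9) = 18288666005/9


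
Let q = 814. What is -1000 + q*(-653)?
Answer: -532542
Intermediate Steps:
-1000 + q*(-653) = -1000 + 814*(-653) = -1000 - 531542 = -532542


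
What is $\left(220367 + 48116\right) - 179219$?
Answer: $89264$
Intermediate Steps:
$\left(220367 + 48116\right) - 179219 = 268483 - 179219 = 89264$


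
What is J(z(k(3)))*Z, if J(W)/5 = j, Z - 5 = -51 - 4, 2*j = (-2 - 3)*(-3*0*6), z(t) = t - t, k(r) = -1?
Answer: 0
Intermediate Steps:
z(t) = 0
j = 0 (j = ((-2 - 3)*(-3*0*6))/2 = (-0*6)/2 = (-5*0)/2 = (1/2)*0 = 0)
Z = -50 (Z = 5 + (-51 - 4) = 5 - 55 = -50)
J(W) = 0 (J(W) = 5*0 = 0)
J(z(k(3)))*Z = 0*(-50) = 0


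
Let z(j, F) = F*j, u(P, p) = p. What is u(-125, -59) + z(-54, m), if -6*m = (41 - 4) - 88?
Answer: -518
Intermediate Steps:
m = 17/2 (m = -((41 - 4) - 88)/6 = -(37 - 88)/6 = -⅙*(-51) = 17/2 ≈ 8.5000)
u(-125, -59) + z(-54, m) = -59 + (17/2)*(-54) = -59 - 459 = -518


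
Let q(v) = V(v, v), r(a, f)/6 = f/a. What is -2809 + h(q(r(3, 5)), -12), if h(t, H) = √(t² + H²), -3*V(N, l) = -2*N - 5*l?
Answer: -2809 + 2*√1549/3 ≈ -2782.8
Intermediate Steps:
V(N, l) = 2*N/3 + 5*l/3 (V(N, l) = -(-2*N - 5*l)/3 = -(-5*l - 2*N)/3 = 2*N/3 + 5*l/3)
r(a, f) = 6*f/a (r(a, f) = 6*(f/a) = 6*f/a)
q(v) = 7*v/3 (q(v) = 2*v/3 + 5*v/3 = 7*v/3)
h(t, H) = √(H² + t²)
-2809 + h(q(r(3, 5)), -12) = -2809 + √((-12)² + (7*(6*5/3)/3)²) = -2809 + √(144 + (7*(6*5*(⅓))/3)²) = -2809 + √(144 + ((7/3)*10)²) = -2809 + √(144 + (70/3)²) = -2809 + √(144 + 4900/9) = -2809 + √(6196/9) = -2809 + 2*√1549/3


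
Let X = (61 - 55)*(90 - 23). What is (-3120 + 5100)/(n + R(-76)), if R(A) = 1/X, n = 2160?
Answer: 795960/868321 ≈ 0.91667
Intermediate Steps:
X = 402 (X = 6*67 = 402)
R(A) = 1/402
(-3120 + 5100)/(n + R(-76)) = (-3120 + 5100)/(2160 + 1/402) = 1980/(868321/402) = 1980*(402/868321) = 795960/868321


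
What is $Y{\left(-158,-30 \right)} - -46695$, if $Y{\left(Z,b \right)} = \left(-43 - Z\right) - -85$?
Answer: $46895$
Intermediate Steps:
$Y{\left(Z,b \right)} = 42 - Z$ ($Y{\left(Z,b \right)} = \left(-43 - Z\right) + 85 = 42 - Z$)
$Y{\left(-158,-30 \right)} - -46695 = \left(42 - -158\right) - -46695 = \left(42 + 158\right) + 46695 = 200 + 46695 = 46895$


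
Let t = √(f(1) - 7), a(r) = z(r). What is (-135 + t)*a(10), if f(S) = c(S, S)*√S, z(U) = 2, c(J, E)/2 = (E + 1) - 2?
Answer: -270 + 2*I*√7 ≈ -270.0 + 5.2915*I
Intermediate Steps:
c(J, E) = -2 + 2*E (c(J, E) = 2*((E + 1) - 2) = 2*((1 + E) - 2) = 2*(-1 + E) = -2 + 2*E)
f(S) = √S*(-2 + 2*S) (f(S) = (-2 + 2*S)*√S = √S*(-2 + 2*S))
a(r) = 2
t = I*√7 (t = √(2*√1*(-1 + 1) - 7) = √(2*1*0 - 7) = √(0 - 7) = √(-7) = I*√7 ≈ 2.6458*I)
(-135 + t)*a(10) = (-135 + I*√7)*2 = -270 + 2*I*√7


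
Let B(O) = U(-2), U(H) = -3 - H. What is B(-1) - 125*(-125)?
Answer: 15624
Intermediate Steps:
B(O) = -1 (B(O) = -3 - 1*(-2) = -3 + 2 = -1)
B(-1) - 125*(-125) = -1 - 125*(-125) = -1 + 15625 = 15624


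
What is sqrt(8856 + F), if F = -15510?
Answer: I*sqrt(6654) ≈ 81.572*I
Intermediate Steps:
sqrt(8856 + F) = sqrt(8856 - 15510) = sqrt(-6654) = I*sqrt(6654)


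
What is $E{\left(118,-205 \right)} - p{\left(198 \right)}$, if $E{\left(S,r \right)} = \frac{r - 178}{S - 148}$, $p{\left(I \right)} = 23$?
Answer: $- \frac{307}{30} \approx -10.233$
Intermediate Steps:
$E{\left(S,r \right)} = \frac{-178 + r}{-148 + S}$
$E{\left(118,-205 \right)} - p{\left(198 \right)} = \frac{-178 - 205}{-148 + 118} - 23 = \frac{1}{-30} \left(-383\right) - 23 = \left(- \frac{1}{30}\right) \left(-383\right) - 23 = \frac{383}{30} - 23 = - \frac{307}{30}$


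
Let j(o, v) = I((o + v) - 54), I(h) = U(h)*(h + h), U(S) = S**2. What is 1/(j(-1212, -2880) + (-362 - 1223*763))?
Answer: -1/142534741783 ≈ -7.0158e-12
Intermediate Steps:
I(h) = 2*h**3 (I(h) = h**2*(h + h) = h**2*(2*h) = 2*h**3)
j(o, v) = 2*(-54 + o + v)**3 (j(o, v) = 2*((o + v) - 54)**3 = 2*(-54 + o + v)**3)
1/(j(-1212, -2880) + (-362 - 1223*763)) = 1/(2*(-54 - 1212 - 2880)**3 + (-362 - 1223*763)) = 1/(2*(-4146)**3 + (-362 - 933149)) = 1/(2*(-71266904136) - 933511) = 1/(-142533808272 - 933511) = 1/(-142534741783) = -1/142534741783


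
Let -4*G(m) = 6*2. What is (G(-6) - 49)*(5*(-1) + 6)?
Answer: -52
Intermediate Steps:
G(m) = -3 (G(m) = -3*2/2 = -1/4*12 = -3)
(G(-6) - 49)*(5*(-1) + 6) = (-3 - 49)*(5*(-1) + 6) = -52*(-5 + 6) = -52*1 = -52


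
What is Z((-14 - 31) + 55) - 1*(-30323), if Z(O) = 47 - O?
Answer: 30360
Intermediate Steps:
Z((-14 - 31) + 55) - 1*(-30323) = (47 - ((-14 - 31) + 55)) - 1*(-30323) = (47 - (-45 + 55)) + 30323 = (47 - 1*10) + 30323 = (47 - 10) + 30323 = 37 + 30323 = 30360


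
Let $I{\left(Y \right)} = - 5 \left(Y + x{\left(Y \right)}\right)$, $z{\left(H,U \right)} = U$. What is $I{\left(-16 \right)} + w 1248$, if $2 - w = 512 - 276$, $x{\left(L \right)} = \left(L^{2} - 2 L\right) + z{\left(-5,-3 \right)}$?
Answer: $-293377$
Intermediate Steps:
$x{\left(L \right)} = -3 + L^{2} - 2 L$ ($x{\left(L \right)} = \left(L^{2} - 2 L\right) - 3 = -3 + L^{2} - 2 L$)
$w = -234$ ($w = 2 - \left(512 - 276\right) = 2 - 236 = -234$)
$I{\left(Y \right)} = 15 - 5 Y^{2} + 5 Y$ ($I{\left(Y \right)} = - 5 \left(Y - \left(3 - Y^{2} + 2 Y\right)\right) = - 5 \left(-3 + Y^{2} - Y\right) = 15 - 5 Y^{2} + 5 Y$)
$I{\left(-16 \right)} + w 1248 = \left(15 - 5 \left(-16\right)^{2} + 5 \left(-16\right)\right) - 292032 = \left(15 - 1280 - 80\right) - 292032 = -1345 - 292032 = -293377$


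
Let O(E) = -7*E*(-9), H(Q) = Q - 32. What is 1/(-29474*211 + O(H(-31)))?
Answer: -1/6222983 ≈ -1.6069e-7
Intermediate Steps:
H(Q) = -32 + Q
O(E) = 63*E
1/(-29474*211 + O(H(-31))) = 1/(-29474*211 + 63*(-32 - 31)) = 1/(-6219014 + 63*(-63)) = 1/(-6219014 - 3969) = 1/(-6222983) = -1/6222983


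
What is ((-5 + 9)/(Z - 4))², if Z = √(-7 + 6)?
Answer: 240/289 + 128*I/289 ≈ 0.83045 + 0.44291*I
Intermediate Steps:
Z = I (Z = √(-1) = I ≈ 1.0*I)
((-5 + 9)/(Z - 4))² = ((-5 + 9)/(I - 4))² = (4/(-4 + I))² = (4*((-4 - I)/17))² = (4*(-4 - I)/17)² = 16*(-4 - I)²/289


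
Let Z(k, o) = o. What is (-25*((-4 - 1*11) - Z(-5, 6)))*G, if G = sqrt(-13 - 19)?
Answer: 2100*I*sqrt(2) ≈ 2969.8*I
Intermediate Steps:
G = 4*I*sqrt(2) (G = sqrt(-32) = 4*I*sqrt(2) ≈ 5.6569*I)
(-25*((-4 - 1*11) - Z(-5, 6)))*G = (-25*((-4 - 1*11) - 1*6))*(4*I*sqrt(2)) = (-25*((-4 - 11) - 6))*(4*I*sqrt(2)) = (-25*(-15 - 6))*(4*I*sqrt(2)) = (-25*(-21))*(4*I*sqrt(2)) = 525*(4*I*sqrt(2)) = 2100*I*sqrt(2)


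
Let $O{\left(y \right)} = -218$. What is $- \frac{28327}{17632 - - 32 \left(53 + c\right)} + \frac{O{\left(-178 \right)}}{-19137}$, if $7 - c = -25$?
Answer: $- \frac{179219021}{129825408} \approx -1.3805$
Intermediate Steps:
$c = 32$ ($c = 7 - -25 = 7 + 25 = 32$)
$- \frac{28327}{17632 - - 32 \left(53 + c\right)} + \frac{O{\left(-178 \right)}}{-19137} = - \frac{28327}{17632 - - 32 \left(53 + 32\right)} - \frac{218}{-19137} = - \frac{28327}{17632 - \left(-32\right) 85} - - \frac{218}{19137} = - \frac{28327}{17632 - -2720} + \frac{218}{19137} = - \frac{28327}{17632 + 2720} + \frac{218}{19137} = - \frac{28327}{20352} + \frac{218}{19137} = - \frac{179219021}{129825408}$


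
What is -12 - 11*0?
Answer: -12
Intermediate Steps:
-12 - 11*0 = -12 + 0 = -12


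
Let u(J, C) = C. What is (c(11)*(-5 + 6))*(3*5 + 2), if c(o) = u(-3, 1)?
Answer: 17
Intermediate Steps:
c(o) = 1
(c(11)*(-5 + 6))*(3*5 + 2) = (1*(-5 + 6))*(3*5 + 2) = (1*1)*(15 + 2) = 1*17 = 17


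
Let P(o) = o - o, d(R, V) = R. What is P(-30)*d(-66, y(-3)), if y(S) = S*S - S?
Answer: 0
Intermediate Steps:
y(S) = S² - S
P(o) = 0
P(-30)*d(-66, y(-3)) = 0*(-66) = 0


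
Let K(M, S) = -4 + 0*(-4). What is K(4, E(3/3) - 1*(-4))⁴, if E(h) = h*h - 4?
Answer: 256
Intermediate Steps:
E(h) = -4 + h² (E(h) = h² - 4 = -4 + h²)
K(M, S) = -4 (K(M, S) = -4 + 0 = -4)
K(4, E(3/3) - 1*(-4))⁴ = (-4)⁴ = 256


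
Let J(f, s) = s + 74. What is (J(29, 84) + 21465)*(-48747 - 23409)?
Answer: -1560229188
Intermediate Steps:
J(f, s) = 74 + s
(J(29, 84) + 21465)*(-48747 - 23409) = ((74 + 84) + 21465)*(-48747 - 23409) = (158 + 21465)*(-72156) = 21623*(-72156) = -1560229188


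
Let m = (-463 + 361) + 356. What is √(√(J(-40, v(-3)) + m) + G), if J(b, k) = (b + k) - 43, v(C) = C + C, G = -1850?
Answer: √(-1850 + √165) ≈ 42.862*I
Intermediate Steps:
m = 254 (m = -102 + 356 = 254)
v(C) = 2*C
J(b, k) = -43 + b + k
√(√(J(-40, v(-3)) + m) + G) = √(√((-43 - 40 + 2*(-3)) + 254) - 1850) = √(√((-43 - 40 - 6) + 254) - 1850) = √(√(-89 + 254) - 1850) = √(√165 - 1850) = √(-1850 + √165)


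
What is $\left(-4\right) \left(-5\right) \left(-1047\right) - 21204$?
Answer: $-42144$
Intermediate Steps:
$\left(-4\right) \left(-5\right) \left(-1047\right) - 21204 = 20 \left(-1047\right) - 21204 = -20940 - 21204 = -42144$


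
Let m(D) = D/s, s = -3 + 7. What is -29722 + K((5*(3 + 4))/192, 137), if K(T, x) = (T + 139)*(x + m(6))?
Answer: -4010977/384 ≈ -10445.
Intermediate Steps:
s = 4
m(D) = D/4
K(T, x) = (139 + T)*(3/2 + x) (K(T, x) = (T + 139)*(x + (¼)*6) = (139 + T)*(x + 3/2) = (139 + T)*(3/2 + x))
-29722 + K((5*(3 + 4))/192, 137) = -29722 + (417/2 + 139*137 + 3*((5*(3 + 4))/192)/2 + ((5*(3 + 4))/192)*137) = -29722 + (417/2 + 19043 + 3*((5*7)*(1/192))/2 + ((5*7)*(1/192))*137) = -29722 + (417/2 + 19043 + 3*(35*(1/192))/2 + (35*(1/192))*137) = -29722 + (417/2 + 19043 + (3/2)*(35/192) + (35/192)*137) = -29722 + (417/2 + 19043 + 35/128 + 4795/192) = -29722 + 7402271/384 = -4010977/384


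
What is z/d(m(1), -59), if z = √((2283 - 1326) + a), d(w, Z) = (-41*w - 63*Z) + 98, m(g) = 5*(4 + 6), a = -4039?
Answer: I*√3082/1765 ≈ 0.031454*I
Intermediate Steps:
m(g) = 50 (m(g) = 5*10 = 50)
d(w, Z) = 98 - 63*Z - 41*w (d(w, Z) = (-63*Z - 41*w) + 98 = 98 - 63*Z - 41*w)
z = I*√3082 (z = √((2283 - 1326) - 4039) = √(957 - 4039) = √(-3082) = I*√3082 ≈ 55.516*I)
z/d(m(1), -59) = (I*√3082)/(98 - 63*(-59) - 41*50) = (I*√3082)/(98 + 3717 - 2050) = (I*√3082)/1765 = (I*√3082)*(1/1765) = I*√3082/1765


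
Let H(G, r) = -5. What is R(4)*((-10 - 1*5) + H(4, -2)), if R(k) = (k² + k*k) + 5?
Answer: -740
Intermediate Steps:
R(k) = 5 + 2*k² (R(k) = (k² + k²) + 5 = 2*k² + 5 = 5 + 2*k²)
R(4)*((-10 - 1*5) + H(4, -2)) = (5 + 2*4²)*((-10 - 1*5) - 5) = (5 + 2*16)*((-10 - 5) - 5) = (5 + 32)*(-15 - 5) = 37*(-20) = -740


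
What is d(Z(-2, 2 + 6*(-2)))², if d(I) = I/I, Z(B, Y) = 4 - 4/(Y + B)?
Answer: 1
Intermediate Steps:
Z(B, Y) = 4 - 4/(B + Y)
d(I) = 1
d(Z(-2, 2 + 6*(-2)))² = 1² = 1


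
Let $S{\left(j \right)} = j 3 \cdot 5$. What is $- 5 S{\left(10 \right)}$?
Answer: $-750$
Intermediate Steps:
$S{\left(j \right)} = 15 j$ ($S{\left(j \right)} = 3 j 5 = 15 j$)
$- 5 S{\left(10 \right)} = - 5 \cdot 15 \cdot 10 = \left(-5\right) 150 = -750$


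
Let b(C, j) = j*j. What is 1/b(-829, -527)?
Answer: 1/277729 ≈ 3.6006e-6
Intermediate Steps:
b(C, j) = j**2
1/b(-829, -527) = 1/((-527)**2) = 1/277729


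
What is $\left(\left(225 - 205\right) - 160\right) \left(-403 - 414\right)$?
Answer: $114380$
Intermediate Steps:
$\left(\left(225 - 205\right) - 160\right) \left(-403 - 414\right) = \left(20 - 160\right) \left(-817\right) = \left(-140\right) \left(-817\right) = 114380$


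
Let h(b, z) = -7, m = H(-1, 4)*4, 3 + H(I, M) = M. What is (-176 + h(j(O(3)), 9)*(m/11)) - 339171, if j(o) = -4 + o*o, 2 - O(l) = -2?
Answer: -3732845/11 ≈ -3.3935e+5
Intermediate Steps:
H(I, M) = -3 + M
O(l) = 4 (O(l) = 2 - 1*(-2) = 2 + 2 = 4)
j(o) = -4 + o²
m = 4 (m = (-3 + 4)*4 = 1*4 = 4)
(-176 + h(j(O(3)), 9)*(m/11)) - 339171 = (-176 - 28/11) - 339171 = -1964/11 - 339171 = -3732845/11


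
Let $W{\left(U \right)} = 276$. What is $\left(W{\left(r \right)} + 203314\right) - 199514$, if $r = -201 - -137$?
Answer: $4076$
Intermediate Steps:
$r = -64$ ($r = -201 + 137 = -64$)
$\left(W{\left(r \right)} + 203314\right) - 199514 = \left(276 + 203314\right) - 199514 = 203590 - 199514 = 4076$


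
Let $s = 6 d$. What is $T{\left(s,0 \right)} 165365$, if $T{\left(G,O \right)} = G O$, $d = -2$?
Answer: $0$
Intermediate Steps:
$s = -12$ ($s = 6 \left(-2\right) = -12$)
$T{\left(s,0 \right)} 165365 = \left(-12\right) 0 \cdot 165365 = 0 \cdot 165365 = 0$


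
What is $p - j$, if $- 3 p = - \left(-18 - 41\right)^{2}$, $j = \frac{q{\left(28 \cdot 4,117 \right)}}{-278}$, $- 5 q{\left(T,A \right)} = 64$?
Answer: $\frac{2419199}{2085} \approx 1160.3$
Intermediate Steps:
$q{\left(T,A \right)} = - \frac{64}{5}$ ($q{\left(T,A \right)} = \left(- \frac{1}{5}\right) 64 = - \frac{64}{5}$)
$j = \frac{32}{695}$ ($j = - \frac{64}{5 \left(-278\right)} = \left(- \frac{64}{5}\right) \left(- \frac{1}{278}\right) = \frac{32}{695} \approx 0.046043$)
$p = \frac{3481}{3}$ ($p = - \frac{\left(-1\right) \left(-18 - 41\right)^{2}}{3} = - \frac{\left(-1\right) \left(-59\right)^{2}}{3} = - \frac{\left(-1\right) 3481}{3} = \left(- \frac{1}{3}\right) \left(-3481\right) = \frac{3481}{3} \approx 1160.3$)
$p - j = \frac{3481}{3} - \frac{32}{695} = \frac{2419199}{2085}$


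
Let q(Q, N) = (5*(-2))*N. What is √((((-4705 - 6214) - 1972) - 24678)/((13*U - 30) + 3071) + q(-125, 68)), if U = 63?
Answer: I*√2569186085/1930 ≈ 26.263*I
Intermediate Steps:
q(Q, N) = -10*N
√((((-4705 - 6214) - 1972) - 24678)/((13*U - 30) + 3071) + q(-125, 68)) = √((((-4705 - 6214) - 1972) - 24678)/((13*63 - 30) + 3071) - 10*68) = √(((-10919 - 1972) - 24678)/((819 - 30) + 3071) - 680) = √((-12891 - 24678)/(789 + 3071) - 680) = √(-37569/3860 - 680) = √(-2662369/3860) = I*√2569186085/1930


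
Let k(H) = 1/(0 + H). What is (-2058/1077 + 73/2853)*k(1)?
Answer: -1930951/1024227 ≈ -1.8853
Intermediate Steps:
k(H) = 1/H
(-2058/1077 + 73/2853)*k(1) = (-2058/1077 + 73/2853)/1 = (-2058*1/1077 + 73*(1/2853))*1 = (-686/359 + 73/2853)*1 = -1930951/1024227*1 = -1930951/1024227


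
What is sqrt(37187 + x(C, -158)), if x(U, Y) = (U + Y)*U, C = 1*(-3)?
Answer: sqrt(37670) ≈ 194.09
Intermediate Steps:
C = -3
x(U, Y) = U*(U + Y)
sqrt(37187 + x(C, -158)) = sqrt(37187 - 3*(-3 - 158)) = sqrt(37187 - 3*(-161)) = sqrt(37187 + 483) = sqrt(37670)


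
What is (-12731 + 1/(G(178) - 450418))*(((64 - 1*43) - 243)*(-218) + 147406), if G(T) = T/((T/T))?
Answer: -561169064679341/225120 ≈ -2.4928e+9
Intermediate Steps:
G(T) = T (G(T) = T/1 = T*1 = T)
(-12731 + 1/(G(178) - 450418))*(((64 - 1*43) - 243)*(-218) + 147406) = (-12731 + 1/(178 - 450418))*(((64 - 1*43) - 243)*(-218) + 147406) = (-12731 + 1/(-450240))*(((64 - 43) - 243)*(-218) + 147406) = (-12731 - 1/450240)*((21 - 243)*(-218) + 147406) = -5732005441*(-222*(-218) + 147406)/450240 = -5732005441*(48396 + 147406)/450240 = -5732005441/450240*195802 = -561169064679341/225120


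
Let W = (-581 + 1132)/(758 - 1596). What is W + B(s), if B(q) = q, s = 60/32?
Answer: 4081/3352 ≈ 1.2175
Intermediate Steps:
s = 15/8 (s = 60*(1/32) = 15/8 ≈ 1.8750)
W = -551/838 (W = 551/(-838) = 551*(-1/838) = -551/838 ≈ -0.65752)
W + B(s) = -551/838 + 15/8 = 4081/3352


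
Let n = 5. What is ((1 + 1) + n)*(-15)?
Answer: -105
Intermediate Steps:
((1 + 1) + n)*(-15) = ((1 + 1) + 5)*(-15) = (2 + 5)*(-15) = 7*(-15) = -105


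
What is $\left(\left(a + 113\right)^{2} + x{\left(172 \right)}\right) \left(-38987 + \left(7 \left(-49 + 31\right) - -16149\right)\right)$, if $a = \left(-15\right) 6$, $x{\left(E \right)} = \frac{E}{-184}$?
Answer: $- \frac{278909262}{23} \approx -1.2126 \cdot 10^{7}$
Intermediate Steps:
$x{\left(E \right)} = - \frac{E}{184}$ ($x{\left(E \right)} = E \left(- \frac{1}{184}\right) = - \frac{E}{184}$)
$a = -90$
$\left(\left(a + 113\right)^{2} + x{\left(172 \right)}\right) \left(-38987 + \left(7 \left(-49 + 31\right) - -16149\right)\right) = \left(\left(-90 + 113\right)^{2} - \frac{43}{46}\right) \left(-38987 + \left(7 \left(-49 + 31\right) - -16149\right)\right) = \left(23^{2} - \frac{43}{46}\right) \left(-38987 + \left(7 \left(-18\right) + 16149\right)\right) = \left(529 - \frac{43}{46}\right) \left(-38987 + \left(-126 + 16149\right)\right) = \frac{24291 \left(-38987 + 16023\right)}{46} = \frac{24291}{46} \left(-22964\right) = - \frac{278909262}{23}$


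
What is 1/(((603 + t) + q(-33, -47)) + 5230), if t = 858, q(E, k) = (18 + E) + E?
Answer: 1/6643 ≈ 0.00015053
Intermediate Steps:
q(E, k) = 18 + 2*E
1/(((603 + t) + q(-33, -47)) + 5230) = 1/(((603 + 858) + (18 + 2*(-33))) + 5230) = 1/((1461 + (18 - 66)) + 5230) = 1/((1461 - 48) + 5230) = 1/(1413 + 5230) = 1/6643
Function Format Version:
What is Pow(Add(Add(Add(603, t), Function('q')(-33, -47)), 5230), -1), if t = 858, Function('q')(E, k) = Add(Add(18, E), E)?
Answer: Rational(1, 6643) ≈ 0.00015053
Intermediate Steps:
Function('q')(E, k) = Add(18, Mul(2, E))
Pow(Add(Add(Add(603, t), Function('q')(-33, -47)), 5230), -1) = Pow(Add(Add(Add(603, 858), Add(18, Mul(2, -33))), 5230), -1) = Pow(Add(Add(1461, Add(18, -66)), 5230), -1) = Pow(Add(Add(1461, -48), 5230), -1) = Pow(Add(1413, 5230), -1) = Pow(6643, -1) = Rational(1, 6643)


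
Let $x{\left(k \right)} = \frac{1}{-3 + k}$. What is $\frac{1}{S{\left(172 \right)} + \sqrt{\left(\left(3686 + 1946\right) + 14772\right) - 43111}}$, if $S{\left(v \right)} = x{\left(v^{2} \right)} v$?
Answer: $\frac{5087932}{19869432513211} - \frac{76128093807 i \sqrt{3}}{19869432513211} \approx 2.5607 \cdot 10^{-7} - 0.0066362 i$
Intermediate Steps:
$S{\left(v \right)} = \frac{v}{-3 + v^{2}}$
$\frac{1}{S{\left(172 \right)} + \sqrt{\left(\left(3686 + 1946\right) + 14772\right) - 43111}} = \frac{1}{\frac{172}{-3 + 172^{2}} + \sqrt{\left(\left(3686 + 1946\right) + 14772\right) - 43111}} = \frac{1}{\frac{172}{-3 + 29584} + \sqrt{\left(5632 + 14772\right) - 43111}} = \frac{1}{\frac{172}{29581} + \sqrt{20404 - 43111}} = \frac{1}{172 \cdot \frac{1}{29581} + \sqrt{-22707}} = \frac{1}{\frac{172}{29581} + 87 i \sqrt{3}}$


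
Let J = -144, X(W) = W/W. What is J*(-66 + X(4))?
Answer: 9360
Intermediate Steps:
X(W) = 1
J*(-66 + X(4)) = -144*(-66 + 1) = -144*(-65) = 9360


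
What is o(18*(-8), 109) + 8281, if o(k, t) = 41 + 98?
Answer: 8420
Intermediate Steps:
o(k, t) = 139
o(18*(-8), 109) + 8281 = 139 + 8281 = 8420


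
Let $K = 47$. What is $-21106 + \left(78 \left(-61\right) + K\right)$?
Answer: $-25817$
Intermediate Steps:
$-21106 + \left(78 \left(-61\right) + K\right) = -21106 + \left(78 \left(-61\right) + 47\right) = -21106 + \left(-4758 + 47\right) = -21106 - 4711 = -25817$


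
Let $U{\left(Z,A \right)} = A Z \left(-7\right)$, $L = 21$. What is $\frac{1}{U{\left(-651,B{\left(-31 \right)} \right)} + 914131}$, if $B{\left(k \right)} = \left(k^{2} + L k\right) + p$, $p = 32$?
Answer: $\frac{1}{2472625} \approx 4.0443 \cdot 10^{-7}$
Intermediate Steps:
$B{\left(k \right)} = 32 + k^{2} + 21 k$ ($B{\left(k \right)} = \left(k^{2} + 21 k\right) + 32 = 32 + k^{2} + 21 k$)
$U{\left(Z,A \right)} = - 7 A Z$
$\frac{1}{U{\left(-651,B{\left(-31 \right)} \right)} + 914131} = \frac{1}{\left(-7\right) \left(32 + \left(-31\right)^{2} + 21 \left(-31\right)\right) \left(-651\right) + 914131} = \frac{1}{\left(-7\right) \left(32 + 961 - 651\right) \left(-651\right) + 914131} = \frac{1}{\left(-7\right) 342 \left(-651\right) + 914131} = \frac{1}{1558494 + 914131} = \frac{1}{2472625}$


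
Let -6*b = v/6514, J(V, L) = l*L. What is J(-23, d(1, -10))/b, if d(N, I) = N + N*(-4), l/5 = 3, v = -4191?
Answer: -586260/1397 ≈ -419.66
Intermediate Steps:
l = 15 (l = 5*3 = 15)
d(N, I) = -3*N (d(N, I) = N - 4*N = -3*N)
J(V, L) = 15*L
b = 1397/13028 (b = -(-1397)/(2*6514) = -⅙*(-4191/6514) = 1397/13028 ≈ 0.10723)
J(-23, d(1, -10))/b = (15*(-3*1))/(1397/13028) = (15*(-3))*(13028/1397) = -45*13028/1397 = -586260/1397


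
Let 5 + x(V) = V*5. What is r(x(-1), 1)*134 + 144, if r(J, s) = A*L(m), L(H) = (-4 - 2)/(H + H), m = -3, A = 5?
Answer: 814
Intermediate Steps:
L(H) = -3/H (L(H) = -6*1/(2*H) = -3/H)
x(V) = -5 + 5*V (x(V) = -5 + V*5 = -5 + 5*V)
r(J, s) = 5 (r(J, s) = 5*(-3/(-3)) = 5*(-3*(-⅓)) = 5*1 = 5)
r(x(-1), 1)*134 + 144 = 5*134 + 144 = 670 + 144 = 814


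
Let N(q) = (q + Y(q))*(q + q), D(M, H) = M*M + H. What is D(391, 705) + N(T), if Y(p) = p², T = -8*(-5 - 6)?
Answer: 1532018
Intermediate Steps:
T = 88 (T = -8*(-11) = 88)
D(M, H) = H + M² (D(M, H) = M² + H = H + M²)
N(q) = 2*q*(q + q²) (N(q) = (q + q²)*(q + q) = (q + q²)*(2*q) = 2*q*(q + q²))
D(391, 705) + N(T) = (705 + 391²) + 2*88²*(1 + 88) = (705 + 152881) + 2*7744*89 = 153586 + 1378432 = 1532018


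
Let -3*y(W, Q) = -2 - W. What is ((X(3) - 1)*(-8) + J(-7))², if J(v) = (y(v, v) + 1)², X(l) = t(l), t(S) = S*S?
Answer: 327184/81 ≈ 4039.3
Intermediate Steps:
t(S) = S²
y(W, Q) = ⅔ + W/3 (y(W, Q) = -(-2 - W)/3 = ⅔ + W/3)
X(l) = l²
J(v) = (5/3 + v/3)² (J(v) = ((⅔ + v/3) + 1)² = (5/3 + v/3)²)
((X(3) - 1)*(-8) + J(-7))² = ((3² - 1)*(-8) + (5 - 7)²/9)² = ((9 - 1)*(-8) + (⅑)*(-2)²)² = (8*(-8) + (⅑)*4)² = (-64 + 4/9)² = (-572/9)² = 327184/81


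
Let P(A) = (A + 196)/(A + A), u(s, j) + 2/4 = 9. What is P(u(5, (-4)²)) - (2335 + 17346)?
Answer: -668745/34 ≈ -19669.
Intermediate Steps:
u(s, j) = 17/2 (u(s, j) = -½ + 9 = 17/2)
P(A) = (196 + A)/(2*A) (P(A) = (196 + A)/((2*A)) = (196 + A)*(1/(2*A)) = (196 + A)/(2*A))
P(u(5, (-4)²)) - (2335 + 17346) = (196 + 17/2)/(2*(17/2)) - (2335 + 17346) = (½)*(2/17)*(409/2) - 1*19681 = 409/34 - 19681 = -668745/34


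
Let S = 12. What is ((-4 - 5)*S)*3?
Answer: -324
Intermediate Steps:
((-4 - 5)*S)*3 = ((-4 - 5)*12)*3 = -9*12*3 = -108*3 = -324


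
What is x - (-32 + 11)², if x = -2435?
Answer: -2876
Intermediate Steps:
x - (-32 + 11)² = -2435 - (-32 + 11)² = -2435 - 1*(-21)² = -2435 - 1*441 = -2435 - 441 = -2876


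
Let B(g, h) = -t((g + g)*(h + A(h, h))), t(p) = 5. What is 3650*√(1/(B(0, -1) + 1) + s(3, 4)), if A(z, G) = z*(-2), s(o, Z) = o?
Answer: 1825*√11 ≈ 6052.8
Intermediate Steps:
A(z, G) = -2*z
B(g, h) = -5 (B(g, h) = -1*5 = -5)
3650*√(1/(B(0, -1) + 1) + s(3, 4)) = 3650*√(1/(-5 + 1) + 3) = 3650*√(1/(-4) + 3) = 3650*√(-¼ + 3) = 3650*√(11/4) = 3650*(√11/2) = 1825*√11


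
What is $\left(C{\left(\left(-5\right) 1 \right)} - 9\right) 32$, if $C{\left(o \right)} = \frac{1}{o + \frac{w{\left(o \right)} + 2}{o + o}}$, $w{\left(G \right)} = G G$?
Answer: $- \frac{22496}{77} \approx -292.16$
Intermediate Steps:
$w{\left(G \right)} = G^{2}$
$C{\left(o \right)} = \frac{1}{o + \frac{2 + o^{2}}{2 o}}$ ($C{\left(o \right)} = \frac{1}{o + \frac{o^{2} + 2}{o + o}} = \frac{1}{o + \frac{2 + o^{2}}{2 o}}$)
$\left(C{\left(\left(-5\right) 1 \right)} - 9\right) 32 = \left(\frac{2 \left(\left(-5\right) 1\right)}{2 + 3 \left(\left(-5\right) 1\right)^{2}} - 9\right) 32 = \left(2 \left(-5\right) \frac{1}{2 + 3 \left(-5\right)^{2}} - 9\right) 32 = \left(2 \left(-5\right) \frac{1}{2 + 3 \cdot 25} - 9\right) 32 = \left(2 \left(-5\right) \frac{1}{2 + 75} - 9\right) 32 = \left(2 \left(-5\right) \frac{1}{77} - 9\right) 32 = \left(- \frac{10}{77} - 9\right) 32 = \left(- \frac{703}{77}\right) 32 = - \frac{22496}{77}$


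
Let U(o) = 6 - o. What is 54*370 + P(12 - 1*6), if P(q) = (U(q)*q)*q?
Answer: 19980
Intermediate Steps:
P(q) = q²*(6 - q) (P(q) = ((6 - q)*q)*q = (q*(6 - q))*q = q²*(6 - q))
54*370 + P(12 - 1*6) = 54*370 + (12 - 1*6)²*(6 - (12 - 1*6)) = 19980 + (12 - 6)²*(6 - (12 - 6)) = 19980 + 6²*(6 - 1*6) = 19980 + 36*(6 - 6) = 19980 + 36*0 = 19980 + 0 = 19980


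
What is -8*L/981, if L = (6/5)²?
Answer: -32/2725 ≈ -0.011743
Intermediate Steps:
L = 36/25 (L = (6*(⅕))² = (6/5)² = 36/25 ≈ 1.4400)
-8*L/981 = -8*36/25/981 = -288/25*1/981 = -32/2725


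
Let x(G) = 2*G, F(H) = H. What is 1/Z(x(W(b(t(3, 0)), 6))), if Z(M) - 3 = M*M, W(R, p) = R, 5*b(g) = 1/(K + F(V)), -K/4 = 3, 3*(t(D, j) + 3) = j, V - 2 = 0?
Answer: 625/1876 ≈ 0.33316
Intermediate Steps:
V = 2 (V = 2 + 0 = 2)
t(D, j) = -3 + j/3
K = -12 (K = -4*3 = -12)
b(g) = -1/50 (b(g) = 1/(5*(-12 + 2)) = (⅕)/(-10) = (⅕)*(-⅒) = -1/50)
Z(M) = 3 + M² (Z(M) = 3 + M*M = 3 + M²)
1/Z(x(W(b(t(3, 0)), 6))) = 1/(3 + (2*(-1/50))²) = 1/(3 + (-1/25)²) = 1/(3 + 1/625) = 1/(1876/625) = 625/1876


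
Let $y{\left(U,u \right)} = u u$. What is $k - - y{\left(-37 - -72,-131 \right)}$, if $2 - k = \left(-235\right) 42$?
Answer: $27033$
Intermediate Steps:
$y{\left(U,u \right)} = u^{2}$
$k = 9872$ ($k = 2 - \left(-235\right) 42 = 2 - -9870 = 2 + 9870 = 9872$)
$k - - y{\left(-37 - -72,-131 \right)} = 9872 - - \left(-131\right)^{2} = 9872 - \left(-1\right) 17161 = 9872 - -17161 = 9872 + 17161 = 27033$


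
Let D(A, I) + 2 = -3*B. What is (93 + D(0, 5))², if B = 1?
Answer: 7744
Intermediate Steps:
D(A, I) = -5 (D(A, I) = -2 - 3*1 = -2 - 3 = -5)
(93 + D(0, 5))² = (93 - 5)² = 88² = 7744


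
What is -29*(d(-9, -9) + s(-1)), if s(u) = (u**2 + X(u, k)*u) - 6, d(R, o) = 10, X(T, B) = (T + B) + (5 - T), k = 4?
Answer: 116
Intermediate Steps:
X(T, B) = 5 + B (X(T, B) = (B + T) + (5 - T) = 5 + B)
s(u) = -6 + u**2 + 9*u (s(u) = (u**2 + (5 + 4)*u) - 6 = (u**2 + 9*u) - 6 = -6 + u**2 + 9*u)
-29*(d(-9, -9) + s(-1)) = -29*(10 + (-6 + (-1)**2 + 9*(-1))) = -29*(10 + (-6 + 1 - 9)) = -29*(10 - 14) = -29*(-4) = 116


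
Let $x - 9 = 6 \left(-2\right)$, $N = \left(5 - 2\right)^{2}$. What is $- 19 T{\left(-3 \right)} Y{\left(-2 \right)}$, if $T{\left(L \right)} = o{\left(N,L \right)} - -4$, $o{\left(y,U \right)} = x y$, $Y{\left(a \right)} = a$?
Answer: $-874$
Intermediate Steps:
$N = 9$ ($N = 3^{2} = 9$)
$x = -3$ ($x = 9 + 6 \left(-2\right) = 9 - 12 = -3$)
$o{\left(y,U \right)} = - 3 y$
$T{\left(L \right)} = -23$ ($T{\left(L \right)} = \left(-3\right) 9 - -4 = -27 + 4 = -23$)
$- 19 T{\left(-3 \right)} Y{\left(-2 \right)} = \left(-19\right) \left(-23\right) \left(-2\right) = 437 \left(-2\right) = -874$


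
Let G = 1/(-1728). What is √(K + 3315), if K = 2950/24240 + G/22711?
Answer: √90423170623930301547/165154392 ≈ 57.577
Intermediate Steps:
G = -1/1728 ≈ -0.00057870
K = 482381539/3963705408 (K = 2950/24240 - 1/1728/22711 = 2950*(1/24240) - 1/1728*1/22711 = 295/2424 - 1/39244608 = 482381539/3963705408 ≈ 0.12170)
√(K + 3315) = √(482381539/3963705408 + 3315) = √(13140165809059/3963705408) = √90423170623930301547/165154392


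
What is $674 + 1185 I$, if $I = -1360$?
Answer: $-1610926$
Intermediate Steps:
$674 + 1185 I = 674 + 1185 \left(-1360\right) = 674 - 1611600 = -1610926$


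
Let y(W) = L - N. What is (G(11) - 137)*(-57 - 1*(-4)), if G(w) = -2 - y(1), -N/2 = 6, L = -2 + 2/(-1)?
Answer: 7791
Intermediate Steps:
L = -4 (L = -2 - 1*2 = -2 - 2 = -4)
N = -12 (N = -2*6 = -12)
y(W) = 8 (y(W) = -4 - 1*(-12) = -4 + 12 = 8)
G(w) = -10 (G(w) = -2 - 1*8 = -2 - 8 = -10)
(G(11) - 137)*(-57 - 1*(-4)) = (-10 - 137)*(-57 - 1*(-4)) = -147*(-57 + 4) = -147*(-53) = 7791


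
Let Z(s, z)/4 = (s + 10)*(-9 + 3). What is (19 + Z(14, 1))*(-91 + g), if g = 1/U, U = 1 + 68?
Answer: 3496846/69 ≈ 50679.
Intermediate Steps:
Z(s, z) = -240 - 24*s (Z(s, z) = 4*((s + 10)*(-9 + 3)) = 4*((10 + s)*(-6)) = 4*(-60 - 6*s) = -240 - 24*s)
U = 69
g = 1/69 ≈ 0.014493
(19 + Z(14, 1))*(-91 + g) = (19 + (-240 - 24*14))*(-91 + 1/69) = (19 + (-240 - 336))*(-6278/69) = (19 - 576)*(-6278/69) = -557*(-6278/69) = 3496846/69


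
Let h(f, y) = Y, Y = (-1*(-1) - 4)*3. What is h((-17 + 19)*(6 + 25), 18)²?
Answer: 81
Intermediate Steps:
Y = -9 (Y = (1 - 4)*3 = -3*3 = -9)
h(f, y) = -9
h((-17 + 19)*(6 + 25), 18)² = (-9)² = 81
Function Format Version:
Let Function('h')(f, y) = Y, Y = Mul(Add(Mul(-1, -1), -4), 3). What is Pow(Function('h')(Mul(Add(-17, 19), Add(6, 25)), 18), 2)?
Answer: 81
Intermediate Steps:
Y = -9 (Y = Mul(Add(1, -4), 3) = Mul(-3, 3) = -9)
Function('h')(f, y) = -9
Pow(Function('h')(Mul(Add(-17, 19), Add(6, 25)), 18), 2) = Pow(-9, 2) = 81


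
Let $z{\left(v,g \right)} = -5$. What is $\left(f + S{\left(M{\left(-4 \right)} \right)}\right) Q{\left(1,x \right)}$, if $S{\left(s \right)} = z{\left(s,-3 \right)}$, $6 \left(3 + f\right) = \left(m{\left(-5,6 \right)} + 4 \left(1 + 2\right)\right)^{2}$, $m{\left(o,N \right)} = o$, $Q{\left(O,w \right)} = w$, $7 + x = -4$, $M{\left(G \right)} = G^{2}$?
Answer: $- \frac{11}{6} \approx -1.8333$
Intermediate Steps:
$x = -11$ ($x = -7 - 4 = -11$)
$f = \frac{31}{6}$ ($f = -3 + \frac{\left(-5 + 4 \left(1 + 2\right)\right)^{2}}{6} = -3 + \frac{\left(-5 + 4 \cdot 3\right)^{2}}{6} = -3 + \frac{\left(-5 + 12\right)^{2}}{6} = -3 + \frac{7^{2}}{6} = -3 + \frac{1}{6} \cdot 49 = -3 + \frac{49}{6} = \frac{31}{6} \approx 5.1667$)
$S{\left(s \right)} = -5$
$\left(f + S{\left(M{\left(-4 \right)} \right)}\right) Q{\left(1,x \right)} = \left(\frac{31}{6} - 5\right) \left(-11\right) = \frac{1}{6} \left(-11\right) = - \frac{11}{6}$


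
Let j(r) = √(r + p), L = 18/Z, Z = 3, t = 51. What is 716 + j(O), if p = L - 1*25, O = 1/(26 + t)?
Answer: 716 + I*√112574/77 ≈ 716.0 + 4.3574*I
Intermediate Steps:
L = 6 (L = 18/3 = 18*(⅓) = 6)
O = 1/77 (O = 1/(26 + 51) = 1/77 ≈ 0.012987)
p = -19 (p = 6 - 1*25 = 6 - 25 = -19)
j(r) = √(-19 + r) (j(r) = √(r - 19) = √(-19 + r))
716 + j(O) = 716 + √(-19 + 1/77) = 716 + √(-1462/77) = 716 + I*√112574/77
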